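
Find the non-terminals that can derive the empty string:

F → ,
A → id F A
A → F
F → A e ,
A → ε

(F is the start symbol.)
{ 'A' }

A non-terminal is nullable if it can derive ε (the empty string): either it has an ε-production, or it has a production whose right-hand side consists entirely of nullable non-terminals.

ε-productions: A → ε
So A is immediately nullable.
No further non-terminal can be added: every production for the remaining non-terminals contains a terminal or a non-nullable non-terminal.
Nullable = { 'A' }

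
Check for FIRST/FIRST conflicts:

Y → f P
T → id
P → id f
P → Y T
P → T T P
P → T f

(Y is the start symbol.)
Yes. P → id f / P → T T P on { 'id' }; P → id f / P → T f on { 'id' }; P → T T P / P → T f on { 'id' }

A FIRST/FIRST conflict occurs when two productions N → α and N → β for the same non-terminal have FIRST(α) ∩ FIRST(β) ≠ ∅ (with ε ∈ FIRST of a nullable right-hand side, so two nullable alternatives also conflict).

FIRST sets of the non-terminals at (or reachable through a nullable prefix from) the front of some alternative:
  FIRST(Y) = { 'f' }
  FIRST(T) = { 'id' }

Productions for P:
  P → id f: FIRST = { 'id' }
  P → Y T: FIRST = { 'f' }
  P → T T P: FIRST = { 'id' }
  P → T f: FIRST = { 'id' }
Y, T have only one production, so no FIRST/FIRST conflict is possible there.

Conflict for P: P → id f and P → T T P
  Overlap: { 'id' }
Conflict for P: P → id f and P → T f
  Overlap: { 'id' }
Conflict for P: P → T T P and P → T f
  Overlap: { 'id' }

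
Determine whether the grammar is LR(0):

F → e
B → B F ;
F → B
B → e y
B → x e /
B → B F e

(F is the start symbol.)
No. Shift-reduce conflict between [F → B .] and [B → . e y]

Augment with F' → F and build the canonical LR(0) collection (I0 = CLOSURE({[F' → . F]}), then GOTO on every symbol after a dot until no new states appear). It has 11 states:
  I0: { [B → . B F ;], [B → . B F e], [B → . e y], [B → . x e /], [F → . B], [F → . e], [F' → . F] }  — shift
  I1: { [B → . B F ;], [B → . B F e], [B → . e y], [B → . x e /], [B → B . F ;], [B → B . F e], [F → . B], [F → . e], [F → B .] }  — shift, reduce
  I2: { [F' → F .] }  — accept
  I3: { [B → e . y], [F → e .] }  — shift, reduce
  I4: { [B → x . e /] }  — shift
  I5: { [B → x e . /] }  — shift
  I6: { [B → x e / .] }  — reduce
  I7: { [B → e y .] }  — reduce
  I8: { [B → B F . ;], [B → B F . e] }  — shift
  I9: { [B → B F ; .] }  — reduce
  I10: { [B → B F e .] }  — reduce

Conflict in state I1:
  Shift-reduce conflict between [F → B .] and [B → . e y]
So the grammar is NOT LR(0).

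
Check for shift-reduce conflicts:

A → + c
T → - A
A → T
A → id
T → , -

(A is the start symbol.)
No shift-reduce conflicts

Augment with A' → A and build the canonical LR(0) collection (I0 = CLOSURE({[A' → . A]}), then GOTO on every symbol after a dot until no new states appear). It has 10 states:
  I0: { [A → . + c], [A → . T], [A → . id], [A' → . A], [T → . , -], [T → . - A] }  — shift
  I1: { [A → + . c] }  — shift
  I2: { [T → , . -] }  — shift
  I3: { [A → . + c], [A → . T], [A → . id], [T → - . A], [T → . , -], [T → . - A] }  — shift
  I4: { [A' → A .] }  — accept
  I5: { [A → T .] }  — reduce
  I6: { [A → id .] }  — reduce
  I7: { [T → - A .] }  — reduce
  I8: { [T → , - .] }  — reduce
  I9: { [A → + c .] }  — reduce

No state contains both a complete item and a shift item.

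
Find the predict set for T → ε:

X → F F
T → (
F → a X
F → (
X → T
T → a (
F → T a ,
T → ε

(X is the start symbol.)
PREDICT(T → ε) = (FIRST(RHS) \ {ε}) ∪ (FOLLOW(T) if ε ∈ FIRST(RHS), i.e. RHS ⇒* ε)
The right-hand side is ε (FIRST(ε) = { ε }), so the predict set is FOLLOW(T) = { $, '(', 'a' }
PREDICT(T → ε) = { $, '(', 'a' }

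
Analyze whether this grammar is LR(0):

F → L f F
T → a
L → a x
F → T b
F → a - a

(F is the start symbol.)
No. Shift-reduce conflict between [T → a .] and [F → a . - a]

A grammar is LR(0) if no state in the canonical LR(0) collection has:
  - both a shift item (dot before a terminal) and a complete item (shift-reduce conflict), or
  - two or more complete items (reduce-reduce conflict; the accept item [F' → F .] counts as a complete item here).

Augment with F' → F and build the canonical LR(0) collection (I0 = CLOSURE({[F' → . F]}), then GOTO on every symbol after a dot until no new states appear). It has 11 states:
  I0: { [F → . L f F], [F → . T b], [F → . a - a], [F' → . F], [L → . a x], [T → . a] }  — shift
  I1: { [F' → F .] }  — accept
  I2: { [F → L . f F] }  — shift
  I3: { [F → T . b] }  — shift
  I4: { [F → a . - a], [L → a . x], [T → a .] }  — shift, reduce
  I5: { [F → a - . a] }  — shift
  I6: { [L → a x .] }  — reduce
  I7: { [F → a - a .] }  — reduce
  I8: { [F → T b .] }  — reduce
  I9: { [F → . L f F], [F → . T b], [F → . a - a], [F → L f . F], [L → . a x], [T → . a] }  — shift
  I10: { [F → L f F .] }  — reduce

Conflict in state I4:
  Shift-reduce conflict between [T → a .] and [F → a . - a]
So the grammar is NOT LR(0).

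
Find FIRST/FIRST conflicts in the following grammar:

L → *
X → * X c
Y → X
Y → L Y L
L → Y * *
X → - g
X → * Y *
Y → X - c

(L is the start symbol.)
FIRST sets of the non-terminals at (or reachable through a nullable prefix from) the front of some alternative:
  FIRST(Y) = { '*', '-' }
  FIRST(X) = { '*', '-' }
  FIRST(L) = { '*', '-' }

Productions for L:
  L → *: FIRST = { '*' }
  L → Y * *: FIRST = { '*', '-' }
Productions for X:
  X → * X c: FIRST = { '*' }
  X → - g: FIRST = { '-' }
  X → * Y *: FIRST = { '*' }
Productions for Y:
  Y → X: FIRST = { '*', '-' }
  Y → L Y L: FIRST = { '*', '-' }
  Y → X - c: FIRST = { '*', '-' }

Conflict for L: L → * and L → Y * *
  Overlap: { '*' }
Conflict for X: X → * X c and X → * Y *
  Overlap: { '*' }
Conflict for Y: Y → X and Y → L Y L
  Overlap: { '*', '-' }
Conflict for Y: Y → X and Y → X - c
  Overlap: { '*', '-' }
Conflict for Y: Y → L Y L and Y → X - c
  Overlap: { '*', '-' }

Answer: Yes. L → '*' / L → Y '*' '*' on { '*' }; X → '*' X c / X → '*' Y '*' on { '*' }; Y → X / Y → L Y L on { '*', '-' }; Y → X / Y → X '-' c on { '*', '-' }; Y → L Y L / Y → X '-' c on { '*', '-' }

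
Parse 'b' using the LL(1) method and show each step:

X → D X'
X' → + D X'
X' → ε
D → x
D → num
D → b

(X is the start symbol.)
LL(1) parsing maintains a stack (initially the start symbol over $) and the input. At each step: if the stack top is a terminal, match it against the current input token; if it is a non-terminal N, replace it with the RHS of M[N, lookahead] (the unique production whose predict set contains the lookahead).

Stack is shown with the top on the left.

Stack   Input  Action
---------------------
X $     b $    output X → D X'
D X' $  b $    output D → b
b X' $  b $    match 'b'
X' $    $      output X' → ε
$       $      accept

The string is accepted.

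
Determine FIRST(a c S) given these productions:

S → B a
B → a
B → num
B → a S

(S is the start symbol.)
To compute FIRST(a c S), process the symbols left to right:
Symbol a is a terminal. Add 'a' and stop.
FIRST(a c S) = { 'a' }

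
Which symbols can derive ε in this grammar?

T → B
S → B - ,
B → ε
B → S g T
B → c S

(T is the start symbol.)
ε-productions: B → ε
So B is immediately nullable.
T → B: every symbol on the right is nullable, so T is nullable too.
No further non-terminal can be added: every production for the remaining non-terminals contains a terminal or a non-nullable non-terminal.
Nullable = { 'B', 'T' }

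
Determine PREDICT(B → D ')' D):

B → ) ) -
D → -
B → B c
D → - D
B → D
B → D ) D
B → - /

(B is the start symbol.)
{ '-' }

PREDICT(B → D ')' D) = (FIRST(RHS) \ {ε}) ∪ (FOLLOW(B) if ε ∈ FIRST(RHS), i.e. RHS ⇒* ε)
FIRST(D) = { '-' }
FIRST(D ')' D) = { '-' }
ε ∉ FIRST(D ')' D), so FOLLOW(B) is not added.
PREDICT(B → D ')' D) = { '-' }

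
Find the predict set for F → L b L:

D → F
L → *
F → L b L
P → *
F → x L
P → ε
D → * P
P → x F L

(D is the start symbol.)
PREDICT(F → L b L) = (FIRST(RHS) \ {ε}) ∪ (FOLLOW(F) if ε ∈ FIRST(RHS), i.e. RHS ⇒* ε)
FIRST(L) = { '*' }
FIRST(L b L) = { '*' }
ε ∉ FIRST(L b L), so FOLLOW(F) is not added.
PREDICT(F → L b L) = { '*' }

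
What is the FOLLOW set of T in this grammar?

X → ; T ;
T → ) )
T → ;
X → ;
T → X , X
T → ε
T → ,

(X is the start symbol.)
In X → ; T ;: T is followed by ';', add FIRST(';') \ {ε} = { ';' }

Taking the union: FOLLOW(T) = { ';' }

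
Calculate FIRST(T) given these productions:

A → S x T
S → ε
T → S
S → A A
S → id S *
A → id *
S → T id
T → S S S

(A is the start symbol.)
FIRST sets of the other non-terminals involved (by the same procedure, iterated to a fixed point):
  FIRST(S) = { 'id', 'x', ε }

From T → S:
  - S is a non-terminal: add FIRST(S) \ {ε} = { 'id', 'x' }
    S is nullable and nothing follows, so the whole right-hand side can vanish: ε ∈ FIRST(T)
From T → S S S:
  - S is a non-terminal: add FIRST(S) \ {ε} = { 'id', 'x' }
    S is nullable, so continue to the next symbol
  - S is a non-terminal: add FIRST(S) \ {ε} = { 'id', 'x' }
    S is nullable, so continue to the next symbol
  - S is a non-terminal: add FIRST(S) \ {ε} = { 'id', 'x' }
    S is nullable and nothing follows, so the whole right-hand side can vanish: ε ∈ FIRST(T)

Collecting: FIRST(T) = { 'id', 'x', ε }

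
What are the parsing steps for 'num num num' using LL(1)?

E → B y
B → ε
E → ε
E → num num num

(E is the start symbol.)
LL(1) parsing maintains a stack (initially the start symbol over $) and the input. At each step: if the stack top is a terminal, match it against the current input token; if it is a non-terminal N, replace it with the RHS of M[N, lookahead] (the unique production whose predict set contains the lookahead).

Stack is shown with the top on the left.

Stack          Input          Action
------------------------------------
E $            num num num $  output E → num num num
num num num $  num num num $  match 'num'
num num $      num num $      match 'num'
num $          num $          match 'num'
$              $              accept

The string is accepted.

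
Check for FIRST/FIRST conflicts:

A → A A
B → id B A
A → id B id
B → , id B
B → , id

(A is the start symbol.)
Yes. A → A A / A → id B id on { 'id' }; B → ',' id B / B → ',' id on { ',' }

A FIRST/FIRST conflict occurs when two productions N → α and N → β for the same non-terminal have FIRST(α) ∩ FIRST(β) ≠ ∅ (with ε ∈ FIRST of a nullable right-hand side, so two nullable alternatives also conflict).

FIRST sets of the non-terminals at (or reachable through a nullable prefix from) the front of some alternative:
  FIRST(A) = { 'id' }

Productions for A:
  A → A A: FIRST = { 'id' }
  A → id B id: FIRST = { 'id' }
Productions for B:
  B → id B A: FIRST = { 'id' }
  B → , id B: FIRST = { ',' }
  B → , id: FIRST = { ',' }

Conflict for A: A → A A and A → id B id
  Overlap: { 'id' }
Conflict for B: B → , id B and B → , id
  Overlap: { ',' }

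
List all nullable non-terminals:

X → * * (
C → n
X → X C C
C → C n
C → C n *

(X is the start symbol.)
A non-terminal is nullable if it can derive ε (the empty string): either it has an ε-production, or it has a production whose right-hand side consists entirely of nullable non-terminals.

There are no ε-productions, so no non-terminal can derive ε.
No non-terminals are nullable.

Answer: None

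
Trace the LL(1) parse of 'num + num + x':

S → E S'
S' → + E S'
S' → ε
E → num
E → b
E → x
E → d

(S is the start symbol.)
LL(1) parsing maintains a stack (initially the start symbol over $) and the input. At each step: if the stack top is a terminal, match it against the current input token; if it is a non-terminal N, replace it with the RHS of M[N, lookahead] (the unique production whose predict set contains the lookahead).

Stack is shown with the top on the left.

Stack     Input            Action
---------------------------------
S $       num + num + x $  output S → E S'
E S' $    num + num + x $  output E → num
num S' $  num + num + x $  match 'num'
S' $      + num + x $      output S' → + E S'
+ E S' $  + num + x $      match '+'
E S' $    num + x $        output E → num
num S' $  num + x $        match 'num'
S' $      + x $            output S' → + E S'
+ E S' $  + x $            match '+'
E S' $    x $              output E → x
x S' $    x $              match 'x'
S' $      $                output S' → ε
$         $                accept

The string is accepted.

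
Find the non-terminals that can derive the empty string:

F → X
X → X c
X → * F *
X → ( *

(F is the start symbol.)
None

A non-terminal is nullable if it can derive ε (the empty string): either it has an ε-production, or it has a production whose right-hand side consists entirely of nullable non-terminals.

There are no ε-productions, so no non-terminal can derive ε.
No non-terminals are nullable.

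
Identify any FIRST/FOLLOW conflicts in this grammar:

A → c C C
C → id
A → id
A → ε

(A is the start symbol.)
No FIRST/FOLLOW conflicts.

A FIRST/FOLLOW conflict occurs when a non-terminal N has a nullable alternative N → β (β ⇒* ε) and another alternative N → α with FIRST(α) ∩ FOLLOW(N) ≠ ∅: on such a lookahead the parser cannot decide between expanding α and letting N vanish via β.

Nullable non-terminals: A.

A: nullable alternative(s) A → ε; FOLLOW(A) = { $ }
  A → c C C: FIRST \ {ε} = { 'c' } — disjoint from FOLLOW(A)
  A → id: FIRST \ {ε} = { 'id' } — disjoint from FOLLOW(A)
  A → ε: FIRST \ {ε} = { } — this is the only nullable alternative, skip

C has no nullable alternative, so no FIRST/FOLLOW check is needed there.

No FIRST/FOLLOW conflicts found.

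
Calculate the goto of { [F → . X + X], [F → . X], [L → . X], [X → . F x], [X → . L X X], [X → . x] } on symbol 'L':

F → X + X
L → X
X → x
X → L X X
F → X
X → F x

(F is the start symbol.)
{ [F → . X + X], [F → . X], [L → . X], [X → . F x], [X → . L X X], [X → . x], [X → L . X X] }

GOTO(I, 'L') = CLOSURE({ [A → αX.β] : [A → α.Xβ] ∈ I, X = 'L' })

Items with dot before 'L', with the dot advanced:
  [X → . L X X] → [X → L . X X]
Closure of the advanced items:
  [X → L . X X] has the dot before X: add [X → . x], [X → . L X X], [X → . F x]
  [X → . L X X] has the dot before L: add [L → . X]
  [X → . F x] has the dot before F: add [F → . X + X], [F → . X]

GOTO = { [F → . X + X], [F → . X], [L → . X], [X → . F x], [X → . L X X], [X → . x], [X → L . X X] }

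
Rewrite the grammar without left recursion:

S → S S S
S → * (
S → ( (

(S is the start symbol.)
S is directly left-recursive. The standard transformation for
  A → A α₁ | ... | A α_m | β₁ | ... | β_n
is
  A  → β₁ A' | ... | β_n A'
  A' → α₁ A' | ... | α_m A' | ε

S → * ( becomes S → * ( S'
S → ( ( becomes S → ( ( S'
S → S S S becomes S' → S S S'
Add S' → ε

Resulting grammar:
S → * ( S'
S → ( ( S'
S' → S S S'
S' → ε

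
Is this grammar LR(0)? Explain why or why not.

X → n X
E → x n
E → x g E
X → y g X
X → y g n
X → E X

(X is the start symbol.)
No. Shift-reduce conflict between [X → y g n .] and [E → . x g E]

Augment with X' → X and build the canonical LR(0) collection (I0 = CLOSURE({[X' → . X]}), then GOTO on every symbol after a dot until no new states appear). It has 14 states:
  I0: { [E → . x g E], [E → . x n], [X → . E X], [X → . n X], [X → . y g X], [X → . y g n], [X' → . X] }  — shift
  I1: { [E → . x g E], [E → . x n], [X → . E X], [X → . n X], [X → . y g X], [X → . y g n], [X → E . X] }  — shift
  I2: { [X' → X .] }  — accept
  I3: { [E → . x g E], [E → . x n], [X → . E X], [X → . n X], [X → . y g X], [X → . y g n], [X → n . X] }  — shift
  I4: { [E → x . g E], [E → x . n] }  — shift
  I5: { [X → y . g X], [X → y . g n] }  — shift
  I6: { [E → . x g E], [E → . x n], [X → . E X], [X → . n X], [X → . y g X], [X → . y g n], [X → y g . X], [X → y g . n] }  — shift
  I7: { [X → y g X .] }  — reduce
  I8: { [E → . x g E], [E → . x n], [X → . E X], [X → . n X], [X → . y g X], [X → . y g n], [X → n . X], [X → y g n .] }  — shift, reduce
  I9: { [X → n X .] }  — reduce
  I10: { [E → . x g E], [E → . x n], [E → x g . E] }  — shift
  I11: { [E → x n .] }  — reduce
  I12: { [E → x g E .] }  — reduce
  I13: { [X → E X .] }  — reduce

Conflict in state I8:
  Shift-reduce conflict between [X → y g n .] and [E → . x g E]
So the grammar is NOT LR(0).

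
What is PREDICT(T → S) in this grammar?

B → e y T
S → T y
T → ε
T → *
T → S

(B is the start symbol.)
{ '*', 'y' }

PREDICT(T → S) = (FIRST(RHS) \ {ε}) ∪ (FOLLOW(T) if ε ∈ FIRST(RHS), i.e. RHS ⇒* ε)
FIRST(S) = { '*', 'y' }
FIRST(S) = { '*', 'y' }
ε ∉ FIRST(S), so FOLLOW(T) is not added.
PREDICT(T → S) = { '*', 'y' }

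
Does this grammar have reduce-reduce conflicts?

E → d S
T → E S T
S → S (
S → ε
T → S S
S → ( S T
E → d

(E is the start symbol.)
Yes — I2: [E → d .] vs [S → .]; I7: [S → .] vs [S → S ( .]

A reduce-reduce conflict occurs when an LR(0) state has two complete items [A → α .] and [B → β .] — both call for a reduction, and with no lookahead the parser cannot choose between them.

Augment with E' → E and build the canonical LR(0) collection (I0 = CLOSURE({[E' → . E]}), then GOTO on every symbol after a dot until no new states appear). It has 14 states:
  I0: { [E → . d S], [E → . d], [E' → . E] }  — shift
  I1: { [E' → E .] }  — accept
  I2: { [E → d . S], [E → d .], [S → . ( S T], [S → . S (], [S → .] }  — shift, 2 reduces
  I3: { [S → ( . S T], [S → . ( S T], [S → . S (], [S → .] }  — shift, reduce
  I4: { [E → d S .], [S → S . (] }  — shift, reduce
  I5: { [S → S ( .] }  — reduce
  I6: { [E → . d S], [E → . d], [S → ( S . T], [S → . ( S T], [S → . S (], [S → .], [S → S . (], [T → . E S T], [T → . S S] }  — shift, reduce
  I7: { [S → ( . S T], [S → . ( S T], [S → . S (], [S → .], [S → S ( .] }  — shift, 2 reduces
  I8: { [S → . ( S T], [S → . S (], [S → .], [T → E . S T] }  — shift, reduce
  I9: { [S → . ( S T], [S → . S (], [S → .], [S → S . (], [T → S . S] }  — shift, reduce
  I10: { [S → ( S T .] }  — reduce
  I11: { [S → S . (], [T → S S .] }  — shift, reduce
  I12: { [E → . d S], [E → . d], [S → . ( S T], [S → . S (], [S → .], [S → S . (], [T → . E S T], [T → . S S], [T → E S . T] }  — shift, reduce
  I13: { [T → E S T .] }  — reduce

I2 contains complete items [E → d .], [S → .] — reduce-reduce conflict.
I7 contains complete items [S → .], [S → S ( .] — reduce-reduce conflict.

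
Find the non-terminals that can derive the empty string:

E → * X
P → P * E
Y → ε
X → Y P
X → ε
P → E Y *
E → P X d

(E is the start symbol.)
{ 'X', 'Y' }

A non-terminal is nullable if it can derive ε (the empty string): either it has an ε-production, or it has a production whose right-hand side consists entirely of nullable non-terminals.

ε-productions: Y → ε, X → ε
So Y, X are immediately nullable.
No further non-terminal can be added: every production for the remaining non-terminals contains a terminal or a non-nullable non-terminal.
Nullable = { 'X', 'Y' }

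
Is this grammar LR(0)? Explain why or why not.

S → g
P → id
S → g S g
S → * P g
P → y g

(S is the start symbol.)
No. Shift-reduce conflict between [S → g .] and [S → . * P g]

A grammar is LR(0) if no state in the canonical LR(0) collection has:
  - both a shift item (dot before a terminal) and a complete item (shift-reduce conflict), or
  - two or more complete items (reduce-reduce conflict; the accept item [S' → S .] counts as a complete item here).

Augment with S' → S and build the canonical LR(0) collection (I0 = CLOSURE({[S' → . S]}), then GOTO on every symbol after a dot until no new states appear). It has 11 states:
  I0: { [S → . * P g], [S → . g S g], [S → . g], [S' → . S] }  — shift
  I1: { [P → . id], [P → . y g], [S → * . P g] }  — shift
  I2: { [S' → S .] }  — accept
  I3: { [S → . * P g], [S → . g S g], [S → . g], [S → g . S g], [S → g .] }  — shift, reduce
  I4: { [S → g S . g] }  — shift
  I5: { [S → g S g .] }  — reduce
  I6: { [S → * P . g] }  — shift
  I7: { [P → id .] }  — reduce
  I8: { [P → y . g] }  — shift
  I9: { [P → y g .] }  — reduce
  I10: { [S → * P g .] }  — reduce

Conflict in state I3:
  Shift-reduce conflict between [S → g .] and [S → . * P g]
So the grammar is NOT LR(0).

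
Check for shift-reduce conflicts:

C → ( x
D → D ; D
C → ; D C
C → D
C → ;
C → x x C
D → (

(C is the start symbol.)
Yes — I1: [D → ( .] vs [C → ( . x]; I2: [C → ; .] vs [D → . (]; I4: [C → D .] vs [D → D . ; D]; I10: [D → D ; D .] vs [D → D . ; D]; I12: [C → ; .] vs [D → . (]; I14: [D → D ; D .] vs [C → . ( x]

A shift-reduce conflict occurs when an LR(0) state has both:
  - a complete (reduce) item [A → α .] (dot at the end), and
  - a shift item [B → β . c γ] (dot before a terminal).

Augment with C' → C and build the canonical LR(0) collection (I0 = CLOSURE({[C' → . C]}), then GOTO on every symbol after a dot until no new states appear). It has 16 states:
  I0: { [C → . ( x], [C → . ; D C], [C → . ;], [C → . D], [C → . x x C], [C' → . C], [D → . (], [D → . D ; D] }  — shift
  I1: { [C → ( . x], [D → ( .] }  — shift, reduce
  I2: { [C → ; . D C], [C → ; .], [D → . (], [D → . D ; D] }  — shift, reduce
  I3: { [C' → C .] }  — accept
  I4: { [C → D .], [D → D . ; D] }  — shift, reduce
  I5: { [C → x . x C] }  — shift
  I6: { [C → . ( x], [C → . ; D C], [C → . ;], [C → . D], [C → . x x C], [C → x x . C], [D → . (], [D → . D ; D] }  — shift
  I7: { [C → x x C .] }  — reduce
  I8: { [D → . (], [D → . D ; D], [D → D ; . D] }  — shift
  I9: { [D → ( .] }  — reduce
  I10: { [D → D . ; D], [D → D ; D .] }  — shift, reduce
  I11: { [C → . ( x], [C → . ; D C], [C → . ;], [C → . D], [C → . x x C], [C → ; D . C], [D → . (], [D → . D ; D], [D → D . ; D] }  — shift
  I12: { [C → ; . D C], [C → ; .], [D → . (], [D → . D ; D], [D → D ; . D] }  — shift, reduce
  I13: { [C → ; D C .] }  — reduce
  I14: { [C → . ( x], [C → . ; D C], [C → . ;], [C → . D], [C → . x x C], [C → ; D . C], [D → . (], [D → . D ; D], [D → D . ; D], [D → D ; D .] }  — shift, reduce
  I15: { [C → ( x .] }  — reduce

I1 contains reduce item [D → ( .] and shift item [C → ( . x] — shift-reduce conflict.
I2 contains reduce item [C → ; .] and shift item [D → . (] — shift-reduce conflict.
I4 contains reduce item [C → D .] and shift item [D → D . ; D] — shift-reduce conflict.
I10 contains reduce item [D → D ; D .] and shift item [D → D . ; D] — shift-reduce conflict.
I12 contains reduce item [C → ; .] and shift item [D → . (] — shift-reduce conflict.
I14 contains reduce item [D → D ; D .] and shift items [C → . ( x], [C → . ;], [C → . ; D C], [C → . x x C], [D → . (], [D → D . ; D] — shift-reduce conflict.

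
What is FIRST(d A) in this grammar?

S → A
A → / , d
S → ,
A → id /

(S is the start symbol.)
To compute FIRST(d A), process the symbols left to right:
Symbol d is a terminal. Add 'd' and stop.
FIRST(d A) = { 'd' }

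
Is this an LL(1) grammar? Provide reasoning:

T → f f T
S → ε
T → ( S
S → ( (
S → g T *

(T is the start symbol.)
Yes, the grammar is LL(1).

Relevant sets:
  FOLLOW(S) = { $, '*' }

For T:
  PREDICT(T → f f T) = { 'f' }
  PREDICT(T → '(' S) = { '(' }
For S:
  PREDICT(S → ε) = { $, '*' }
  PREDICT(S → '(' '(') = { '(' }
  PREDICT(S → g T '*') = { 'g' }

All predict sets are disjoint. The grammar IS LL(1).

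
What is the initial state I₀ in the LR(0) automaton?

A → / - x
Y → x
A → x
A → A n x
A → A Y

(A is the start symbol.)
{ [A → . / - x], [A → . A Y], [A → . A n x], [A → . x], [A' → . A] }

First, augment the grammar with A' → A
I₀ = CLOSURE({ [A' → . A] }):
  [A' → . A] has the dot before A: add [A → . / - x], [A → . x], [A → . A n x], [A → . A Y]
No further items can be added.

I₀ = { [A → . / - x], [A → . A Y], [A → . A n x], [A → . x], [A' → . A] }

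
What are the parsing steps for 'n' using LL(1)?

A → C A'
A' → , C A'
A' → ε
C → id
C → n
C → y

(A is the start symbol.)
LL(1) parsing maintains a stack (initially the start symbol over $) and the input. At each step: if the stack top is a terminal, match it against the current input token; if it is a non-terminal N, replace it with the RHS of M[N, lookahead] (the unique production whose predict set contains the lookahead).

Stack is shown with the top on the left.

Stack   Input  Action
---------------------
A $     n $    output A → C A'
C A' $  n $    output C → n
n A' $  n $    match 'n'
A' $    $      output A' → ε
$       $      accept

The string is accepted.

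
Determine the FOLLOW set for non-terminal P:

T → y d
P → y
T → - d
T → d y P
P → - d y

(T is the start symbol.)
To compute FOLLOW(P), find every occurrence of P on a right-hand side N → α P β: add FIRST(β) \ {ε}, and if β is empty or nullable also add FOLLOW(N). Iterate to a fixed point.

In T → d y P: P is at the end, add FOLLOW(T)

The FOLLOW sets referred to above (computed the same way, to a fixed point):
  FOLLOW(T) = { $ }

Taking the union: FOLLOW(P) = { $ }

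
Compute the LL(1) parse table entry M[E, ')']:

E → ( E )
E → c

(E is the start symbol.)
To find M[E, ')'], we find productions for E where ')' is in the predict set (PREDICT(N → α) = (FIRST(α) \ {ε}) ∪ (FOLLOW(N) if α ⇒* ε)).

E → ( E ): PREDICT = { '(' }
E → c: PREDICT = { 'c' }

M[E, ')'] is empty (no production applies)

Answer: Empty (error entry)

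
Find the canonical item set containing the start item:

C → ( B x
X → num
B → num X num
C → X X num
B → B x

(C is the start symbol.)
First, augment the grammar with C' → C
I₀ = CLOSURE({ [C' → . C] }):
  [C' → . C] has the dot before C: add [C → . ( B x], [C → . X X num]
  [C → . X X num] has the dot before X: add [X → . num]
No further items can be added.

I₀ = { [C → . ( B x], [C → . X X num], [C' → . C], [X → . num] }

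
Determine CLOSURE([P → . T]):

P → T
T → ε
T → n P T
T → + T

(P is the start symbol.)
{ [P → . T], [T → . + T], [T → . n P T], [T → .] }

To compute CLOSURE, for each item [A → α.Bβ] where B is a non-terminal, add [B → .γ] for all productions B → γ; repeat for the newly added items until nothing changes.

Start with: [P → . T]
  [P → . T] has the dot before T: add [T → .], [T → . n P T], [T → . + T]
No further items can be added.

CLOSURE = { [P → . T], [T → . + T], [T → . n P T], [T → .] }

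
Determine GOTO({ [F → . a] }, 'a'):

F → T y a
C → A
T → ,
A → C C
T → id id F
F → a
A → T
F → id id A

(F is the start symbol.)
GOTO(I, 'a') = CLOSURE({ [A → αX.β] : [A → α.Xβ] ∈ I, X = 'a' })

Items with dot before 'a', with the dot advanced:
  [F → . a] → [F → a .]
Closure adds nothing (no advanced item has the dot before a non-terminal).

GOTO = { [F → a .] }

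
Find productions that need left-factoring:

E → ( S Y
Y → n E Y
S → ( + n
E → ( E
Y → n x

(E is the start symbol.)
Yes, E has productions with common prefix '('; Y has productions with common prefix 'n'

Left-factoring is needed when two productions for the same non-terminal
share a common prefix on the right-hand side.

Productions for E:
  E → ( S Y
  E → ( E
Productions for Y:
  Y → n E Y
  Y → n x

Found common prefix '(' in productions for E
Found common prefix 'n' in productions for Y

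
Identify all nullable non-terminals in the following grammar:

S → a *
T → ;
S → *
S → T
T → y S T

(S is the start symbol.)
None

A non-terminal is nullable if it can derive ε (the empty string): either it has an ε-production, or it has a production whose right-hand side consists entirely of nullable non-terminals.

There are no ε-productions, so no non-terminal can derive ε.
No non-terminals are nullable.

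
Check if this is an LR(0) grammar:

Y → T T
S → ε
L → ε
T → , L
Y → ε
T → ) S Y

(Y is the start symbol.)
No. Shift-reduce conflict between [Y → .] and [T → . ) S Y]

A grammar is LR(0) if no state in the canonical LR(0) collection has:
  - both a shift item (dot before a terminal) and a complete item (shift-reduce conflict), or
  - two or more complete items (reduce-reduce conflict; the accept item [Y' → Y .] counts as a complete item here).

Augment with Y' → Y and build the canonical LR(0) collection (I0 = CLOSURE({[Y' → . Y]}), then GOTO on every symbol after a dot until no new states appear). It has 9 states:
  I0: { [T → . ) S Y], [T → . , L], [Y → . T T], [Y → .], [Y' → . Y] }  — shift, reduce
  I1: { [S → .], [T → ) . S Y] }  — reduce
  I2: { [L → .], [T → , . L] }  — reduce
  I3: { [T → . ) S Y], [T → . , L], [Y → T . T] }  — shift
  I4: { [Y' → Y .] }  — accept
  I5: { [Y → T T .] }  — reduce
  I6: { [T → , L .] }  — reduce
  I7: { [T → ) S . Y], [T → . ) S Y], [T → . , L], [Y → . T T], [Y → .] }  — shift, reduce
  I8: { [T → ) S Y .] }  — reduce

Conflict in state I0:
  Shift-reduce conflict between [Y → .] and [T → . ) S Y]
So the grammar is NOT LR(0).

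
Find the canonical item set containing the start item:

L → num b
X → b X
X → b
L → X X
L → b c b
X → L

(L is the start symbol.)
First, augment the grammar with L' → L
I₀ = CLOSURE({ [L' → . L] }):
  [L' → . L] has the dot before L: add [L → . num b], [L → . X X], [L → . b c b]
  [L → . X X] has the dot before X: add [X → . b X], [X → . b], [X → . L]
No further items can be added.

I₀ = { [L → . X X], [L → . b c b], [L → . num b], [L' → . L], [X → . L], [X → . b X], [X → . b] }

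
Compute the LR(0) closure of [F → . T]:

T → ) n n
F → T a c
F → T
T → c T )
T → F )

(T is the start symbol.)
To compute CLOSURE, for each item [A → α.Bβ] where B is a non-terminal, add [B → .γ] for all productions B → γ; repeat for the newly added items until nothing changes.

Start with: [F → . T]
  [F → . T] has the dot before T: add [T → . ) n n], [T → . c T )], [T → . F )]
  [T → . F )] has the dot before F: add [F → . T a c]
No further items can be added.

CLOSURE = { [F → . T a c], [F → . T], [T → . ) n n], [T → . F )], [T → . c T )] }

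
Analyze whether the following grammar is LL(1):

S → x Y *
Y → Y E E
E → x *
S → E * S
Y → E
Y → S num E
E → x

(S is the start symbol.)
A grammar is LL(1) if for each non-terminal N with multiple productions, the predict sets of those productions are pairwise disjoint, where PREDICT(N → α) = (FIRST(α) \ {ε}) ∪ (FOLLOW(N) if α ⇒* ε).

Relevant sets:
  FIRST(E) = { 'x' }
  FIRST(Y) = { 'x' }
  FIRST(S) = { 'x' }

For S:
  PREDICT(S → x Y '*') = { 'x' }
  PREDICT(S → E '*' S) = { 'x' }
For Y:
  PREDICT(Y → Y E E) = { 'x' }
  PREDICT(Y → E) = { 'x' }
  PREDICT(Y → S num E) = { 'x' }
For E:
  PREDICT(E → x '*') = { 'x' }
  PREDICT(E → x) = { 'x' }

Conflict found: Predict set conflict for S: { 'x' }
The grammar is NOT LL(1).

Answer: No. Predict set conflict for S: { 'x' }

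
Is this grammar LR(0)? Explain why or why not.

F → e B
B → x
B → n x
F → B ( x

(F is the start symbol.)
Yes, the grammar is LR(0)

A grammar is LR(0) if no state in the canonical LR(0) collection has:
  - both a shift item (dot before a terminal) and a complete item (shift-reduce conflict), or
  - two or more complete items (reduce-reduce conflict; the accept item [F' → F .] counts as a complete item here).

Augment with F' → F and build the canonical LR(0) collection (I0 = CLOSURE({[F' → . F]}), then GOTO on every symbol after a dot until no new states appear). It has 10 states:
  I0: { [B → . n x], [B → . x], [F → . B ( x], [F → . e B], [F' → . F] }  — shift
  I1: { [F → B . ( x] }  — shift
  I2: { [F' → F .] }  — accept
  I3: { [B → . n x], [B → . x], [F → e . B] }  — shift
  I4: { [B → n . x] }  — shift
  I5: { [B → x .] }  — reduce
  I6: { [B → n x .] }  — reduce
  I7: { [F → e B .] }  — reduce
  I8: { [F → B ( . x] }  — shift
  I9: { [F → B ( x .] }  — reduce

Every state is either a pure shift/goto state or contains exactly one complete item and nothing to shift — no conflicts. The grammar is LR(0).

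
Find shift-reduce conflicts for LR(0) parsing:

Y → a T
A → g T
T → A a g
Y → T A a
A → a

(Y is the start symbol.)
Yes — I4: [A → a .] vs [A → . a]

A shift-reduce conflict occurs when an LR(0) state has both:
  - a complete (reduce) item [A → α .] (dot at the end), and
  - a shift item [B → β . c γ] (dot before a terminal).

Augment with Y' → Y and build the canonical LR(0) collection (I0 = CLOSURE({[Y' → . Y]}), then GOTO on every symbol after a dot until no new states appear). It has 13 states:
  I0: { [A → . a], [A → . g T], [T → . A a g], [Y → . T A a], [Y → . a T], [Y' → . Y] }  — shift
  I1: { [T → A . a g] }  — shift
  I2: { [A → . a], [A → . g T], [Y → T . A a] }  — shift
  I3: { [Y' → Y .] }  — accept
  I4: { [A → . a], [A → . g T], [A → a .], [T → . A a g], [Y → a . T] }  — shift, reduce
  I5: { [A → . a], [A → . g T], [A → g . T], [T → . A a g] }  — shift
  I6: { [A → g T .] }  — reduce
  I7: { [A → a .] }  — reduce
  I8: { [Y → a T .] }  — reduce
  I9: { [Y → T A . a] }  — shift
  I10: { [Y → T A a .] }  — reduce
  I11: { [T → A a . g] }  — shift
  I12: { [T → A a g .] }  — reduce

I4 contains reduce item [A → a .] and shift items [A → . a], [A → . g T] — shift-reduce conflict.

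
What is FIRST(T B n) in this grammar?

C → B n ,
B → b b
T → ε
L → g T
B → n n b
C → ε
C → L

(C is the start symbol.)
{ 'b', 'n' }

FIRST sets of the non-terminals involved (from the grammar, by fixed-point iteration):
  FIRST(T) = { ε }
  FIRST(B) = { 'b', 'n' }

To compute FIRST(T B n), process the symbols left to right:
Symbol T is a non-terminal. Add FIRST(T) \ {ε} = { }
T is nullable (ε ∈ FIRST(T)), continue to the next symbol.
Symbol B is a non-terminal. Add FIRST(B) \ {ε} = { 'b', 'n' }
B is not nullable (ε ∉ FIRST(B)), so stop here.
FIRST(T B n) = { 'b', 'n' }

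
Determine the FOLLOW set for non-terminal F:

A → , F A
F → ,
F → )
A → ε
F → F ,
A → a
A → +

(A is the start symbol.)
To compute FOLLOW(F), find every occurrence of F on a right-hand side N → α F β: add FIRST(β) \ {ε}, and if β is empty or nullable also add FOLLOW(N). Iterate to a fixed point.

In A → , F A: F is followed by A, add FIRST(A) \ {ε} = { '+', ',', 'a' }
  A is nullable, so also add FOLLOW(A)
In F → F ,: F is followed by ',', add FIRST(',') \ {ε} = { ',' }

The FOLLOW sets referred to above (computed the same way, to a fixed point):
  FOLLOW(A) = { $ }

Taking the union: FOLLOW(F) = { $, '+', ',', 'a' }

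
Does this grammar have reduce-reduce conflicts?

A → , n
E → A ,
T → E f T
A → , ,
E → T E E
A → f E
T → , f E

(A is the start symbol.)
No reduce-reduce conflicts

A reduce-reduce conflict occurs when an LR(0) state has two complete items [A → α .] and [B → β .] — both call for a reduction, and with no lookahead the parser cannot choose between them.

Augment with A' → A and build the canonical LR(0) collection (I0 = CLOSURE({[A' → . A]}), then GOTO on every symbol after a dot until no new states appear). It has 19 states:
  I0: { [A → . , ,], [A → . , n], [A → . f E], [A' → . A] }  — shift
  I1: { [A → , . ,], [A → , . n] }  — shift
  I2: { [A' → A .] }  — accept
  I3: { [A → . , ,], [A → . , n], [A → . f E], [A → f . E], [E → . A ,], [E → . T E E], [T → . , f E], [T → . E f T] }  — shift
  I4: { [A → , . ,], [A → , . n], [T → , . f E] }  — shift
  I5: { [E → A . ,] }  — shift
  I6: { [A → f E .], [T → E . f T] }  — shift, reduce
  I7: { [A → . , ,], [A → . , n], [A → . f E], [E → . A ,], [E → . T E E], [E → T . E E], [T → . , f E], [T → . E f T] }  — shift
  I8: { [A → . , ,], [A → . , n], [A → . f E], [E → . A ,], [E → . T E E], [E → T E . E], [T → . , f E], [T → . E f T], [T → E . f T] }  — shift
  I9: { [E → T E E .], [T → E . f T] }  — shift, reduce
  I10: { [A → . , ,], [A → . , n], [A → . f E], [A → f . E], [E → . A ,], [E → . T E E], [T → . , f E], [T → . E f T], [T → E f . T] }  — shift
  I11: { [A → . , ,], [A → . , n], [A → . f E], [E → . A ,], [E → . T E E], [E → T . E E], [T → . , f E], [T → . E f T], [T → E f T .] }  — shift, reduce
  I12: { [A → . , ,], [A → . , n], [A → . f E], [E → . A ,], [E → . T E E], [T → . , f E], [T → . E f T], [T → E f . T] }  — shift
  I13: { [T → E . f T] }  — shift
  I14: { [E → A , .] }  — reduce
  I15: { [A → , , .] }  — reduce
  I16: { [A → . , ,], [A → . , n], [A → . f E], [E → . A ,], [E → . T E E], [T → , f . E], [T → . , f E], [T → . E f T] }  — shift
  I17: { [A → , n .] }  — reduce
  I18: { [T → , f E .], [T → E . f T] }  — shift, reduce

No state contains more than one complete item.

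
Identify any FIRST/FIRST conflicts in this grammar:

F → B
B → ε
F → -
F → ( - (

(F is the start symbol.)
No FIRST/FIRST conflicts.

FIRST sets of the non-terminals at (or reachable through a nullable prefix from) the front of some alternative:
  FIRST(B) = { ε }

Productions for F:
  F → B: FIRST = { ε }
  F → -: FIRST = { '-' }
  F → ( - (: FIRST = { '(' }
B has only one production, so no FIRST/FIRST conflict is possible there.

All alternatives of each non-terminal have pairwise disjoint FIRST sets.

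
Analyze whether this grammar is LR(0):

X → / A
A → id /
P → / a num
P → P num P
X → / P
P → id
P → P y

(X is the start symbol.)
No. Shift-reduce conflict between [X → / P .] and [P → P . num P]

A grammar is LR(0) if no state in the canonical LR(0) collection has:
  - both a shift item (dot before a terminal) and a complete item (shift-reduce conflict), or
  - two or more complete items (reduce-reduce conflict; the accept item [X' → X .] counts as a complete item here).

Augment with X' → X and build the canonical LR(0) collection (I0 = CLOSURE({[X' → . X]}), then GOTO on every symbol after a dot until no new states appear). It has 14 states:
  I0: { [X → . / A], [X → . / P], [X' → . X] }  — shift
  I1: { [A → . id /], [P → . / a num], [P → . P num P], [P → . P y], [P → . id], [X → / . A], [X → / . P] }  — shift
  I2: { [X' → X .] }  — accept
  I3: { [P → / . a num] }  — shift
  I4: { [X → / A .] }  — reduce
  I5: { [P → P . num P], [P → P . y], [X → / P .] }  — shift, reduce
  I6: { [A → id . /], [P → id .] }  — shift, reduce
  I7: { [A → id / .] }  — reduce
  I8: { [P → . / a num], [P → . P num P], [P → . P y], [P → . id], [P → P num . P] }  — shift
  I9: { [P → P y .] }  — reduce
  I10: { [P → P . num P], [P → P . y], [P → P num P .] }  — shift, reduce
  I11: { [P → id .] }  — reduce
  I12: { [P → / a . num] }  — shift
  I13: { [P → / a num .] }  — reduce

Conflict in state I5:
  Shift-reduce conflict between [X → / P .] and [P → P . num P]
So the grammar is NOT LR(0).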